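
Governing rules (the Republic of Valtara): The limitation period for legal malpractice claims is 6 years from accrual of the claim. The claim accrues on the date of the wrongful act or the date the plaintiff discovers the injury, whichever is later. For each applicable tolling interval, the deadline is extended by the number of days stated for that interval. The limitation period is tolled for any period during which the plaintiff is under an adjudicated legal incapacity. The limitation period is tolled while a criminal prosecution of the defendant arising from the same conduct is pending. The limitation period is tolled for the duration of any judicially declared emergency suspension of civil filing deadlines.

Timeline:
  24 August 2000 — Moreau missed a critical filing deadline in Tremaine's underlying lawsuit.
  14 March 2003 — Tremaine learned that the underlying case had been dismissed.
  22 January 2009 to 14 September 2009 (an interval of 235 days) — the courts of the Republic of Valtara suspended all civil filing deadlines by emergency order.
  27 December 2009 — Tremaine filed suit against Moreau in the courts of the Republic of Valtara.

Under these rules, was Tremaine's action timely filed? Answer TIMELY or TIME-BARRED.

Because discovery on 14 March 2003 post-dates the 24 August 2000 act, accrual under the later-of rule falls on 14 March 2003.
The untolled deadline — 6 years after 14 March 2003 — is 14 March 2009.
The emergency suspension of filing deadlines from 22 January 2009 to 14 September 2009 tolled the period for 235 days, extending the deadline to 4 November 2009.
Filing on 27 December 2009 missed the 4 November 2009 deadline — the action is time-barred.

TIME-BARRED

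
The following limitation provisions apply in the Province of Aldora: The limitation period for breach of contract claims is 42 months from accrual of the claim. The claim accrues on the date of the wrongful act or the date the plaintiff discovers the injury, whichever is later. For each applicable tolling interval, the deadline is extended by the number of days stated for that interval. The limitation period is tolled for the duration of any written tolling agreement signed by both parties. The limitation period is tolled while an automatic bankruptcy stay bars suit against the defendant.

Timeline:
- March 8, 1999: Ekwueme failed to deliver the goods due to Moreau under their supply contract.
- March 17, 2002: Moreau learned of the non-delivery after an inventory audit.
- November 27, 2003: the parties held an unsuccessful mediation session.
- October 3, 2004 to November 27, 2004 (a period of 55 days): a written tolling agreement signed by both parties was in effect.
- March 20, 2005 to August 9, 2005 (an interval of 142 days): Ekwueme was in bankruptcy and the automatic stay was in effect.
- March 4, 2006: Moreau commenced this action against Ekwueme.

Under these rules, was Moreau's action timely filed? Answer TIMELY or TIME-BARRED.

TIMELY

Because discovery on March 17, 2002 post-dates the March 8, 1999 act, accrual under the later-of rule falls on March 17, 2002.
42 months from March 17, 2002 is September 17, 2005.
The written tolling agreement from October 3, 2004 to November 27, 2004 tolled the period for 55 days, extending the deadline to November 11, 2005.
The period was tolled for 142 days by the automatic bankruptcy stay (March 20, 2005 to August 9, 2005), pushing the deadline to April 2, 2006.
The other events in the timeline have no effect on the limitation period under the stated rules.
Moreau filed on March 4, 2006, before the April 2, 2006 deadline, so the action is timely.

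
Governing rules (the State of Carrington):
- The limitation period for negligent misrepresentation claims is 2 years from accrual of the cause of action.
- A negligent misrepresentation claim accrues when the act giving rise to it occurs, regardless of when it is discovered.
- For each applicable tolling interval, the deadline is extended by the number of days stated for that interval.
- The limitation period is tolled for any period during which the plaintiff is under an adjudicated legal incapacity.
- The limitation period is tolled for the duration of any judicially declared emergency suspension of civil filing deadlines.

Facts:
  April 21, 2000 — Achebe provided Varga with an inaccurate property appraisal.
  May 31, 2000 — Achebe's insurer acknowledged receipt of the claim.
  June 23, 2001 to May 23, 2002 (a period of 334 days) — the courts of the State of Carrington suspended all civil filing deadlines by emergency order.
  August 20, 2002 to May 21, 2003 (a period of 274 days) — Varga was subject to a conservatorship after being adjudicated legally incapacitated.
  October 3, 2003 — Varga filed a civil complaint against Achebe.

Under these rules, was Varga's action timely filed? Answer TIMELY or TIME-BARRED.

TIMELY

The claim accrued on April 21, 2000, when the wrongful act occurred.
Adding the 2 years base period to April 21, 2000 gives a deadline of April 21, 2002, before any tolling.
Because the emergency suspension of filing deadlines ran from June 23, 2001 to May 23, 2002, the deadline is extended by 334 days to March 21, 2003.
The period was tolled for 274 days by the plaintiff's legal incapacity (August 20, 2002 to May 21, 2003), pushing the deadline to December 20, 2003.
Nothing else in the chronology tolls or restarts the period.
Filing on October 3, 2003 beat the December 20, 2003 deadline — the action is timely.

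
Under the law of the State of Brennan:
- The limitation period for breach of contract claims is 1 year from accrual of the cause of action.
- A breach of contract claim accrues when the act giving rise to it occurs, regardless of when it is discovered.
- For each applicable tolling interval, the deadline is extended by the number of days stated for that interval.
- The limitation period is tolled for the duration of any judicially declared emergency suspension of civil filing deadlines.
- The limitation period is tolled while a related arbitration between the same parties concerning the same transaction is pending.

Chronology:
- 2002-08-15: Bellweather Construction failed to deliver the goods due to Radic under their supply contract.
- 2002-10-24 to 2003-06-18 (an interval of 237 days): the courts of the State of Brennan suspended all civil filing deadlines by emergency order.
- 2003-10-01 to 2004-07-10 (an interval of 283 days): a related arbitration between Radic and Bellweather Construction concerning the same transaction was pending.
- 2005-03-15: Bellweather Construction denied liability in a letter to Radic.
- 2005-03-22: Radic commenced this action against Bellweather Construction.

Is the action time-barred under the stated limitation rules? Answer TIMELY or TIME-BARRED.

The limitation period began to run on 2002-08-15.
The untolled deadline — 1 year after 2002-08-15 — is 2003-08-15.
The emergency suspension of filing deadlines from 2002-10-24 to 2003-06-18 tolled the period for 237 days, extending the deadline to 2004-04-08.
The pending related arbitration from 2003-10-01 to 2004-07-10 tolled the period for 283 days, extending the deadline to 2005-01-16.
The other events in the timeline have no effect on the limitation period under the stated rules.
Radic filed on 2005-03-22, after the 2005-01-16 deadline, so the action is time-barred.

TIME-BARRED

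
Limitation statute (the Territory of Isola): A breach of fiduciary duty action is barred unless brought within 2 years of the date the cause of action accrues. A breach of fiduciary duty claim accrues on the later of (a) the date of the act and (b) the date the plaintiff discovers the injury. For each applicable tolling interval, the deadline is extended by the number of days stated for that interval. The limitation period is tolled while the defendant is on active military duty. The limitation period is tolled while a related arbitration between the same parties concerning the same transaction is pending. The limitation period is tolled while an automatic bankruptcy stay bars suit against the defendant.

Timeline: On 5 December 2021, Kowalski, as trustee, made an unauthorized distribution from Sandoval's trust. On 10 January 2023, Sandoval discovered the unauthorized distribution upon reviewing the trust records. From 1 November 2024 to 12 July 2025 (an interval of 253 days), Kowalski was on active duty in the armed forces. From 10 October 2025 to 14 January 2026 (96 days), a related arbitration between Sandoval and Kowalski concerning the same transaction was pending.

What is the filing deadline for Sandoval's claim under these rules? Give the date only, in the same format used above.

20 September 2025

Taking the later of the act (5 December 2021) and discovery (10 January 2023), the claim accrued on 10 January 2023.
2 years from 10 January 2023 is 10 January 2025.
The period was tolled for 253 days by the defendant's active military service (1 November 2024 to 12 July 2025), pushing the deadline to 20 September 2025.
The pending related arbitration starting 10 October 2025 came too late — the period had run on 20 September 2025 — and so does not extend the deadline.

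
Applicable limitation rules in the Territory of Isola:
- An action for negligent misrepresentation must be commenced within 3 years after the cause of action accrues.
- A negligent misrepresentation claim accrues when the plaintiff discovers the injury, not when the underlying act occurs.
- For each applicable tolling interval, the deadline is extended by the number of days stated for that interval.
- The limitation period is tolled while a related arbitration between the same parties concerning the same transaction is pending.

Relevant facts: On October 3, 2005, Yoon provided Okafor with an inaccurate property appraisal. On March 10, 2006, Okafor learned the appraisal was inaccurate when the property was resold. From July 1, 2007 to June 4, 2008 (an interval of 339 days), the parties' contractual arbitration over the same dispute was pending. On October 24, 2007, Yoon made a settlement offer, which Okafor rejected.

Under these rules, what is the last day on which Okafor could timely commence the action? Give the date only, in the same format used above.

February 12, 2010

Under the discovery rule, the claim accrued on March 10, 2006, when Okafor discovered the injury — not on the October 3, 2005 date of the underlying act.
3 years from March 10, 2006 is March 10, 2009.
The period was tolled for 339 days by the pending related arbitration (July 1, 2007 to June 4, 2008), pushing the deadline to February 12, 2010.
None of the other events listed affects the running of the period under the stated rules.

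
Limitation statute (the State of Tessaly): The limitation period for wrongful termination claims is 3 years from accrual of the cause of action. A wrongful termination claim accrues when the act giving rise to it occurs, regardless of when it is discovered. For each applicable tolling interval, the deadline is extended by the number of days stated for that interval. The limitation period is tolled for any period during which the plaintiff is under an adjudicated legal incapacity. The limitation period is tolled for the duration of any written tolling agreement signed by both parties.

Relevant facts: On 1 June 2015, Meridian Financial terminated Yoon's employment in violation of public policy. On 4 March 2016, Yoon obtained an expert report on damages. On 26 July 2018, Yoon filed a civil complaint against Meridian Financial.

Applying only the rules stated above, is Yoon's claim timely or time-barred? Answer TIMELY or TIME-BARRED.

TIME-BARRED

The cause of action accrued on 1 June 2015, the date of the act.
The untolled deadline — 3 years after 1 June 2015 — is 1 June 2018.
The other events in the timeline have no effect on the limitation period under the stated rules.
Filing on 26 July 2018 missed the 1 June 2018 deadline — the action is time-barred.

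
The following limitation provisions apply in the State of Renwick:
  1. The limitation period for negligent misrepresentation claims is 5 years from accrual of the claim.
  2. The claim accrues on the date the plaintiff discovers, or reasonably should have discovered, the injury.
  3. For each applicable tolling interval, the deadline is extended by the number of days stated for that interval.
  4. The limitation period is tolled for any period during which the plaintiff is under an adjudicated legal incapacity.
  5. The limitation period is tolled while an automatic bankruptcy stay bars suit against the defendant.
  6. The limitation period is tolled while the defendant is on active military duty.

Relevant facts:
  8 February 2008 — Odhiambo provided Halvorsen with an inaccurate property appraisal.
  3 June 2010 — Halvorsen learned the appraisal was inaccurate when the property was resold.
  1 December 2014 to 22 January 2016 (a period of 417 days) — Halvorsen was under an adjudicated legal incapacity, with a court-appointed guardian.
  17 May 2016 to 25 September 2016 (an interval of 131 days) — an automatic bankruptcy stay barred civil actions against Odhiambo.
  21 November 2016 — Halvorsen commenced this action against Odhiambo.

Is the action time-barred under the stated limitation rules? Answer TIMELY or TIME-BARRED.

The claim did not accrue until Halvorsen discovered the injury on 3 June 2010; the 8 February 2008 act date does not start the clock under the stated rule.
Adding the 5 years base period to 3 June 2010 gives a deadline of 3 June 2015, before any tolling.
Because the plaintiff's legal incapacity ran from 1 December 2014 to 22 January 2016, the deadline is extended by 417 days to 24 July 2016.
The automatic bankruptcy stay from 17 May 2016 to 25 September 2016 tolled the period for 131 days, extending the deadline to 2 December 2016.
Filing on 21 November 2016 beat the 2 December 2016 deadline — the action is timely.

TIMELY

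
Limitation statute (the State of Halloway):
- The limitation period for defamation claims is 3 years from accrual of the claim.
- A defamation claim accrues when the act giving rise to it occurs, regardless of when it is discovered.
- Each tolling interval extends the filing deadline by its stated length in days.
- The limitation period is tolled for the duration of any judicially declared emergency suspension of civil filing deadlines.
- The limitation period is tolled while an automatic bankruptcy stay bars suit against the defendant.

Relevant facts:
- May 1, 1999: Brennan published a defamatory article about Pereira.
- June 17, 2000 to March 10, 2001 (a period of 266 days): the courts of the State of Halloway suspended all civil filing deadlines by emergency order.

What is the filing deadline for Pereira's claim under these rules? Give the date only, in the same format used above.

January 22, 2003

The claim accrued on May 1, 1999, the date of the act.
3 years from May 1, 1999 is May 1, 2002.
Because the emergency suspension of filing deadlines ran from June 17, 2000 to March 10, 2001, the deadline is extended by 266 days to January 22, 2003.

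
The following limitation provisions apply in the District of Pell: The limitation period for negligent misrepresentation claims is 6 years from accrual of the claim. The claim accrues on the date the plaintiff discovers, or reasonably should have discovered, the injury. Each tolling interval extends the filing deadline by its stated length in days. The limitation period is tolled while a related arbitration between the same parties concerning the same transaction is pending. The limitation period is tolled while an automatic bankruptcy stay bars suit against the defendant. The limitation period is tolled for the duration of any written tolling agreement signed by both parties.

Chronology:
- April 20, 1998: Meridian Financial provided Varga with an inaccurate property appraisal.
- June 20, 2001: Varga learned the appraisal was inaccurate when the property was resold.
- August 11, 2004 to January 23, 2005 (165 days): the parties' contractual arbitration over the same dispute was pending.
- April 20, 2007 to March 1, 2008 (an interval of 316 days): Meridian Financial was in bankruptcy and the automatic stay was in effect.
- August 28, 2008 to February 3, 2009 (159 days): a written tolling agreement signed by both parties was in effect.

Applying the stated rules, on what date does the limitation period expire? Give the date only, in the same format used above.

March 21, 2009

The claim did not accrue until Varga discovered the injury on June 20, 2001; the April 20, 1998 act date does not start the clock under the stated rule.
The untolled deadline — 6 years after June 20, 2001 — is June 20, 2007.
The period was tolled for 165 days by the pending related arbitration (August 11, 2004 to January 23, 2005), pushing the deadline to December 2, 2007.
The automatic bankruptcy stay from April 20, 2007 to March 1, 2008 tolled the period for 316 days, extending the deadline to October 13, 2008.
The period was tolled for 159 days by the written tolling agreement (August 28, 2008 to February 3, 2009), pushing the deadline to March 21, 2009.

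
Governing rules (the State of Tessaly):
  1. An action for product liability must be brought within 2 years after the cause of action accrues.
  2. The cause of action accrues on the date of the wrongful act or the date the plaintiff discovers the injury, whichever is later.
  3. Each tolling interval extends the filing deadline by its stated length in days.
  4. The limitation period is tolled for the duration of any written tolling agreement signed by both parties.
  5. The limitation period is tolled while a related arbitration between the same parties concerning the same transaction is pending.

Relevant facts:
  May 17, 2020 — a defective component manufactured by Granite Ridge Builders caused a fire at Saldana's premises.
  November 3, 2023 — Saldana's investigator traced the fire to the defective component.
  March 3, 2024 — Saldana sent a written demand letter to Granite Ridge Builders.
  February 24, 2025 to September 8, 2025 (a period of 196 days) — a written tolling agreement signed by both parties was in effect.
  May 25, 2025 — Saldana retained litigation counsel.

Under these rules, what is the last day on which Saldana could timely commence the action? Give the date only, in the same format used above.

Because discovery on November 3, 2023 post-dates the May 17, 2020 act, accrual under the later-of rule falls on November 3, 2023.
2 years from November 3, 2023 is November 3, 2025.
Because the written tolling agreement ran from February 24, 2025 to September 8, 2025, the deadline is extended by 196 days to May 18, 2026.
The other events in the timeline have no effect on the limitation period under the stated rules.

May 18, 2026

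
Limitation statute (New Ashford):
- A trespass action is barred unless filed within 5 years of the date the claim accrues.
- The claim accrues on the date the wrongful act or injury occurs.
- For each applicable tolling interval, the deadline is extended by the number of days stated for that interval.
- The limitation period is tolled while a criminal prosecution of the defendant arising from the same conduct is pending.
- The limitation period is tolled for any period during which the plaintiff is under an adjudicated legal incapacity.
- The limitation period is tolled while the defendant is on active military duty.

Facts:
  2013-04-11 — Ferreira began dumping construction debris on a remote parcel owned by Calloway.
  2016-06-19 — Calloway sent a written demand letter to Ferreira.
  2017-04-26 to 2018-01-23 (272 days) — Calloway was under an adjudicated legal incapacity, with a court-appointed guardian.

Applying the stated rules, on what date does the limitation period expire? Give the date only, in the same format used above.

The limitation period began to run on 2013-04-11.
The untolled deadline — 5 years after 2013-04-11 — is 2018-04-11.
The plaintiff's legal incapacity from 2017-04-26 to 2018-01-23 tolled the period for 272 days, extending the deadline to 2019-01-08.
None of the other events listed affects the running of the period under the stated rules.

2019-01-08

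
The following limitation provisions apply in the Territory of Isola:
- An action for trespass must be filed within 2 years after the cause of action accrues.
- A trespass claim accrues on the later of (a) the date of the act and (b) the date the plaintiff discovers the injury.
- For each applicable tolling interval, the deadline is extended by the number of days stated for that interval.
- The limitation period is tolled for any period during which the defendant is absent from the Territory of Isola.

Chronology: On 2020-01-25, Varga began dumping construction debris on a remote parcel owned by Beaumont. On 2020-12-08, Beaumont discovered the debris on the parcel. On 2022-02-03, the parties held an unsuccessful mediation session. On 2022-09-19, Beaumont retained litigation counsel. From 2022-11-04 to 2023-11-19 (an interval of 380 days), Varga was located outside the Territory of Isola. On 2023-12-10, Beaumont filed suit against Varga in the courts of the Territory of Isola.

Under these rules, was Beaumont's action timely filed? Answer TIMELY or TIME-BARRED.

Because discovery on 2020-12-08 post-dates the 2020-01-25 act, accrual under the later-of rule falls on 2020-12-08.
Adding the 2 years base period to 2020-12-08 gives a deadline of 2022-12-08, before any tolling.
Because the defendant's absence from the jurisdiction ran from 2022-11-04 to 2023-11-19, the deadline is extended by 380 days to 2023-12-23.
Nothing else in the chronology tolls or restarts the period.
Filing on 2023-12-10 beat the 2023-12-23 deadline — the action is timely.

TIMELY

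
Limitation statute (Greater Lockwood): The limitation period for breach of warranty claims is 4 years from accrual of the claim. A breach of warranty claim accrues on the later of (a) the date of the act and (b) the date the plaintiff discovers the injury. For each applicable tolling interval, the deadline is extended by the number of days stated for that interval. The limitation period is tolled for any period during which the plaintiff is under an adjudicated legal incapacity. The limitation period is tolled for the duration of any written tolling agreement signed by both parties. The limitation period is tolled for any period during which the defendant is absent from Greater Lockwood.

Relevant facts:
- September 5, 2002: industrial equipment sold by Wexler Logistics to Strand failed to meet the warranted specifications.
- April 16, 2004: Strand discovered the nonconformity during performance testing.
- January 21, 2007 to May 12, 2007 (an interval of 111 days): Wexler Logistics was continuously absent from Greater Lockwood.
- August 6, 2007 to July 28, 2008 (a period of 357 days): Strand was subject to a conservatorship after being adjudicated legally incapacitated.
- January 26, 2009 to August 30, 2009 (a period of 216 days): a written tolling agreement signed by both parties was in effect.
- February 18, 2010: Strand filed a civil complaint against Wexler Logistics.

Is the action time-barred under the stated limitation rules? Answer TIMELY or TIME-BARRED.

Taking the later of the act (September 5, 2002) and discovery (April 16, 2004), the claim accrued on April 16, 2004.
4 years from April 16, 2004 is April 16, 2008.
Because the defendant's absence from the jurisdiction ran from January 21, 2007 to May 12, 2007, the deadline is extended by 111 days to August 5, 2008.
The period was tolled for 357 days by the plaintiff's legal incapacity (August 6, 2007 to July 28, 2008), pushing the deadline to July 28, 2009.
Because the written tolling agreement ran from January 26, 2009 to August 30, 2009, the deadline is extended by 216 days to March 1, 2010.
Strand filed on February 18, 2010, before the March 1, 2010 deadline, so the action is timely.

TIMELY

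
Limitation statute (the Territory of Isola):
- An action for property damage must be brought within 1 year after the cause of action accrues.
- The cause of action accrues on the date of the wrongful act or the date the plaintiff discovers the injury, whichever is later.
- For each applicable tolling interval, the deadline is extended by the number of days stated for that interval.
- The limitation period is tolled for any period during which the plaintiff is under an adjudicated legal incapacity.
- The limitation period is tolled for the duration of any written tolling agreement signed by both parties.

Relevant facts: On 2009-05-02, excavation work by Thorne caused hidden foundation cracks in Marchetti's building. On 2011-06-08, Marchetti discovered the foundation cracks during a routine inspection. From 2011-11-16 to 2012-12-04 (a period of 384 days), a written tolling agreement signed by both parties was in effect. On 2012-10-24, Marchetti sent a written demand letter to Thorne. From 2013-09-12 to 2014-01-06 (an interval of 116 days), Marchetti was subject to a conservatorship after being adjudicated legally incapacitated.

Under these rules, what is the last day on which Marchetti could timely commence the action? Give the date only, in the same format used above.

2013-06-27

Because discovery on 2011-06-08 post-dates the 2009-05-02 act, accrual under the later-of rule falls on 2011-06-08.
Adding the 1 year base period to 2011-06-08 gives a deadline of 2012-06-08, before any tolling.
The period was tolled for 384 days by the written tolling agreement (2011-11-16 to 2012-12-04), pushing the deadline to 2013-06-27.
The plaintiff's legal incapacity starting 2013-09-12 came too late — the period had run on 2013-06-27 — and so does not extend the deadline.
Nothing else in the chronology tolls or restarts the period.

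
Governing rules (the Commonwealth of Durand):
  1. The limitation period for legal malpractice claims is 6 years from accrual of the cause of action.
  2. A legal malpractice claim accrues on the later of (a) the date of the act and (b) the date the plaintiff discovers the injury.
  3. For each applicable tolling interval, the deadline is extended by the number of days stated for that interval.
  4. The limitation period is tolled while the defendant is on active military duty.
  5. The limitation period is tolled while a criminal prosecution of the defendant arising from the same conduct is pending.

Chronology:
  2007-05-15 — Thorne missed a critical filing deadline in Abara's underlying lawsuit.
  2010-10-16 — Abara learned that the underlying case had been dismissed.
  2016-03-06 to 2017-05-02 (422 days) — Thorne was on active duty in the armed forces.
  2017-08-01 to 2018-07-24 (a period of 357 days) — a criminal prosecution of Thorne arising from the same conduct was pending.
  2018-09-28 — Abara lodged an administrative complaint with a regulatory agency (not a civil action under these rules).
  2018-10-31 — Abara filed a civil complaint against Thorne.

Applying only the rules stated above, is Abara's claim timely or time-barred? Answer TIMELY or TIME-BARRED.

TIMELY

Taking the later of the act (2007-05-15) and discovery (2010-10-16), the claim accrued on 2010-10-16.
The untolled deadline — 6 years after 2010-10-16 — is 2016-10-16.
The period was tolled for 422 days by the defendant's active military service (2016-03-06 to 2017-05-02), pushing the deadline to 2017-12-12.
The pending criminal prosecution from 2017-08-01 to 2018-07-24 tolled the period for 357 days, extending the deadline to 2018-12-04.
None of the other events listed affects the running of the period under the stated rules.
The 2018-10-31 filing precedes the 2018-12-04 deadline; the claim is timely.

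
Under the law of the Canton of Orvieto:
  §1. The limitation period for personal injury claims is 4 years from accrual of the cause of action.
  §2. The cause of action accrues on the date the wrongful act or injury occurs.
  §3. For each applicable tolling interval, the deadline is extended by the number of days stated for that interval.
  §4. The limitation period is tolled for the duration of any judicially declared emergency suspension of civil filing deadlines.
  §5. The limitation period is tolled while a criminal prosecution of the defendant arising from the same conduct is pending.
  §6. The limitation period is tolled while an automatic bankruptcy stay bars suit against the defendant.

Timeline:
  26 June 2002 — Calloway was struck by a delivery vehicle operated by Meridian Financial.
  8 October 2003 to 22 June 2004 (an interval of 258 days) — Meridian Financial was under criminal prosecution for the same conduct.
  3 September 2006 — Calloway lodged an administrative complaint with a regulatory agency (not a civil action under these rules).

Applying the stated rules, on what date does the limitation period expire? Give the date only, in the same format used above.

The cause of action accrued on 26 June 2002, the date of the act.
4 years from 26 June 2002 is 26 June 2006.
Because the pending criminal prosecution ran from 8 October 2003 to 22 June 2004, the deadline is extended by 258 days to 11 March 2007.
The other events in the timeline have no effect on the limitation period under the stated rules.

11 March 2007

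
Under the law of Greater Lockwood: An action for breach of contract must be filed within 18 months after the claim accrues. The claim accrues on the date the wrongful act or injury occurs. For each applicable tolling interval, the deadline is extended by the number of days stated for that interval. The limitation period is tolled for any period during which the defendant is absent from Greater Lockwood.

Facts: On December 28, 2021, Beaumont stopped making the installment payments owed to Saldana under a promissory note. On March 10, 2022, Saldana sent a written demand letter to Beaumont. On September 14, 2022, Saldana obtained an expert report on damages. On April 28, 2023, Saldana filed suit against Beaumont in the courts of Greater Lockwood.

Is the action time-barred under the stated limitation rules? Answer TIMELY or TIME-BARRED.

TIMELY

The claim accrued on December 28, 2021, when the wrongful act occurred.
The untolled deadline — 18 months after December 28, 2021 — is June 28, 2023.
None of the other events listed affects the running of the period under the stated rules.
The April 28, 2023 filing precedes the June 28, 2023 deadline; the claim is timely.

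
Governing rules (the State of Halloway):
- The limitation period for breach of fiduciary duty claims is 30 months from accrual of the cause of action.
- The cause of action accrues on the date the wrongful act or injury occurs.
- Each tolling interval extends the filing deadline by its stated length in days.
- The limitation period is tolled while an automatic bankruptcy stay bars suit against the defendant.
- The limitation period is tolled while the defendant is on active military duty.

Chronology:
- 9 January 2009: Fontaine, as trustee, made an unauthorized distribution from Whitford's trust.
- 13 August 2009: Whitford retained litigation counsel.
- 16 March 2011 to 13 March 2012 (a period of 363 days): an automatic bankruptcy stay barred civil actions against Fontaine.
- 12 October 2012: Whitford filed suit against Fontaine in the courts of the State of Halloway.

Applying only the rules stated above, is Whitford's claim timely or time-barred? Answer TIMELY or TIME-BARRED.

TIME-BARRED

The cause of action accrued on 9 January 2009, the date of the act.
30 months from 9 January 2009 is 9 July 2011.
The period was tolled for 363 days by the automatic bankruptcy stay (16 March 2011 to 13 March 2012), pushing the deadline to 6 July 2012.
The other events in the timeline have no effect on the limitation period under the stated rules.
The 12 October 2012 filing falls after the 6 July 2012 deadline; the claim is time-barred.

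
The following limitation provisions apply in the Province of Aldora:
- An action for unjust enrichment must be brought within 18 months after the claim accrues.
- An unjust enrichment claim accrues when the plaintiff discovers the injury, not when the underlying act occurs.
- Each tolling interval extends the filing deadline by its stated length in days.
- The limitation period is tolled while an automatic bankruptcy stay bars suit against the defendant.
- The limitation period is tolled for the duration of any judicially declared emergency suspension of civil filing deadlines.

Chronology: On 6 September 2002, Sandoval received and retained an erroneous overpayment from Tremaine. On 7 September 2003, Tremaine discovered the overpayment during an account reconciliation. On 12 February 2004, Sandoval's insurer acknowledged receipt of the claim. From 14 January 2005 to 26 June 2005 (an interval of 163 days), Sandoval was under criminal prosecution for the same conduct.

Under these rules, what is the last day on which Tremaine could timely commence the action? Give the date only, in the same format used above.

7 March 2005

The claim did not accrue until Tremaine discovered the injury on 7 September 2003; the 6 September 2002 act date does not start the clock under the stated rule.
18 months from 7 September 2003 is 7 March 2005.
Although a criminal prosecution ran from 14 January 2005 to 26 June 2005, the stated rules do not make that a tolling event, so it is disregarded.
The other events in the timeline have no effect on the limitation period under the stated rules.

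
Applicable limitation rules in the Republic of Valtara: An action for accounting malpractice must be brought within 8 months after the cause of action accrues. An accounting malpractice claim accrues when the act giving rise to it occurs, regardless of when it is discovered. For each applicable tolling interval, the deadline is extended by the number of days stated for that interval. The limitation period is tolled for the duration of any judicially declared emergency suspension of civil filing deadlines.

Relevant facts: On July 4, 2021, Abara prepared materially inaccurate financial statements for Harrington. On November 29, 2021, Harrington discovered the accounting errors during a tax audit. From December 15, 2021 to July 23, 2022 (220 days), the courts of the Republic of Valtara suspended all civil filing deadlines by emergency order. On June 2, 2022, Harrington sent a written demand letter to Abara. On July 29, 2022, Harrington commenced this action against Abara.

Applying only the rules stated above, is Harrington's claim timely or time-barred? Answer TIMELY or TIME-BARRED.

TIMELY

Accrual is governed by the date of the act, so the period began to run on July 4, 2021; the later discovery on November 29, 2021 is irrelevant under the stated rule.
The untolled deadline — 8 months after July 4, 2021 — is March 4, 2022.
The period was tolled for 220 days by the emergency suspension of filing deadlines (December 15, 2021 to July 23, 2022), pushing the deadline to October 10, 2022.
Nothing else in the chronology tolls or restarts the period.
The July 29, 2022 filing precedes the October 10, 2022 deadline; the claim is timely.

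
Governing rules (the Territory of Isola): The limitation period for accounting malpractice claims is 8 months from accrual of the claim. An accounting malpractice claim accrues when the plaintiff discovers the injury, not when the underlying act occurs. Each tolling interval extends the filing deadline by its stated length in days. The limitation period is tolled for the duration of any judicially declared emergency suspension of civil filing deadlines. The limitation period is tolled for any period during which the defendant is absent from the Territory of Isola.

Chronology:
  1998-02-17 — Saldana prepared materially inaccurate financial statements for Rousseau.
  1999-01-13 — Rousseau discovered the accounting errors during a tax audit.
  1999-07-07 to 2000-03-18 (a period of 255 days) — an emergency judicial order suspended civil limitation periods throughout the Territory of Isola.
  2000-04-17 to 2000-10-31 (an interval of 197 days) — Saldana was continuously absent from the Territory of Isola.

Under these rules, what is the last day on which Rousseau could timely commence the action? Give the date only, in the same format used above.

2000-12-08

Accrual is tied to discovery, so the period began on 1999-01-13 rather than on 1998-02-17 when the act occurred.
Adding the 8 months base period to 1999-01-13 gives a deadline of 1999-09-13, before any tolling.
The emergency suspension of filing deadlines from 1999-07-07 to 2000-03-18 tolled the period for 255 days, extending the deadline to 2000-05-25.
Because the defendant's absence from the jurisdiction ran from 2000-04-17 to 2000-10-31, the deadline is extended by 197 days to 2000-12-08.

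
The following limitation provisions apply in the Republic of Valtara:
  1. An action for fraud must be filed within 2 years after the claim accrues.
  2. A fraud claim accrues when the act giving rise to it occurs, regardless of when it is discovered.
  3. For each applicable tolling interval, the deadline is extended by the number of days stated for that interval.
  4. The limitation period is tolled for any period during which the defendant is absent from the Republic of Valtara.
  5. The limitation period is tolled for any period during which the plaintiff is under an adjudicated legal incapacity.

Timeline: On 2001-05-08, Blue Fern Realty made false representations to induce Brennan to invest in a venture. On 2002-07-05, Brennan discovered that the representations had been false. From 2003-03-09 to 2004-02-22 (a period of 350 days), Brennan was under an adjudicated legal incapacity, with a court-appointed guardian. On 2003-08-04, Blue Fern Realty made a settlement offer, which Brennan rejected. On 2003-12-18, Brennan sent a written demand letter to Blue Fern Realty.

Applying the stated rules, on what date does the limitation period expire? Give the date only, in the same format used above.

Because the rule ties accrual to occurrence, the claim accrued on 2001-05-08, not on the 2002-07-05 discovery date.
2 years from 2001-05-08 is 2003-05-08.
The plaintiff's legal incapacity from 2003-03-09 to 2004-02-22 tolled the period for 350 days, extending the deadline to 2004-04-22.
None of the other events listed affects the running of the period under the stated rules.

2004-04-22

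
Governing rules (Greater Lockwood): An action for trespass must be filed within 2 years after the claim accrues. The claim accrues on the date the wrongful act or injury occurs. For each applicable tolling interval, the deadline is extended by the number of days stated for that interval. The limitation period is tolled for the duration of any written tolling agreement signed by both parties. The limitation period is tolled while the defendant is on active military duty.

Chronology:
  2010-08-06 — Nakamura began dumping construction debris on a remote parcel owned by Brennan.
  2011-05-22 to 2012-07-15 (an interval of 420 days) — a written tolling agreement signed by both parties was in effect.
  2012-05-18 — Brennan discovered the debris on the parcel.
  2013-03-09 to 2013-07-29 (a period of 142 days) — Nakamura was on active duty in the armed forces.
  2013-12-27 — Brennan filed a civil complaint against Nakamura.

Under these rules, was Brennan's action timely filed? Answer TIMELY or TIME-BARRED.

The claim accrued on 2010-08-06, when the wrongful act occurred; under the stated occurrence rule the 2012-05-18 discovery does not delay accrual.
Adding the 2 years base period to 2010-08-06 gives a deadline of 2012-08-06, before any tolling.
Because the written tolling agreement ran from 2011-05-22 to 2012-07-15, the deadline is extended by 420 days to 2013-09-30.
Because the defendant's active military service ran from 2013-03-09 to 2013-07-29, the deadline is extended by 142 days to 2014-02-19.
Filing on 2013-12-27 beat the 2014-02-19 deadline — the action is timely.

TIMELY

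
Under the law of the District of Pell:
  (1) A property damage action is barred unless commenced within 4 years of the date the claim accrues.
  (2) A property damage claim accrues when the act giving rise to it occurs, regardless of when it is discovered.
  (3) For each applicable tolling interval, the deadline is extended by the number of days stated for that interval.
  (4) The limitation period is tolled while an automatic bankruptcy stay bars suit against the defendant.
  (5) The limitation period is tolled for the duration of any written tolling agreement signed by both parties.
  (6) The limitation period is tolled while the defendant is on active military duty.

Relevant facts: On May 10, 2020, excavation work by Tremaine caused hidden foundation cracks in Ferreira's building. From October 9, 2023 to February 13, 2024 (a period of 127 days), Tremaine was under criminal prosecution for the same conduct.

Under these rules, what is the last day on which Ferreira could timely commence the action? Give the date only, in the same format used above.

May 10, 2024

The limitation period began to run on May 10, 2020.
Adding the 4 years base period to May 10, 2020 gives a deadline of May 10, 2024, before any tolling.
No stated provision tolls the period for a criminal prosecution, so the interval from October 9, 2023 to February 13, 2024 has no effect on the deadline.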